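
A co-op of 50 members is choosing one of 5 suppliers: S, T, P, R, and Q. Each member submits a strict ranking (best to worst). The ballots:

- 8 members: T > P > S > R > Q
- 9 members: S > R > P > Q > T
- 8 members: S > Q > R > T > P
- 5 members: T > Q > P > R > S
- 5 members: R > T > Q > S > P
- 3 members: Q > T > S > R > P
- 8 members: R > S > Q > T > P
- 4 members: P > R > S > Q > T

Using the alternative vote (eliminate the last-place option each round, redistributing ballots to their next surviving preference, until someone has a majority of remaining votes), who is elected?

Round 1: S 17, T 13, P 4, R 13, Q 3. Eliminate Q.
Round 2: S 17, T 16, P 4, R 13. Eliminate P.
Round 3: S 17, T 16, R 17. Eliminate T.
Round 4: S 28, R 22. S has a majority.

S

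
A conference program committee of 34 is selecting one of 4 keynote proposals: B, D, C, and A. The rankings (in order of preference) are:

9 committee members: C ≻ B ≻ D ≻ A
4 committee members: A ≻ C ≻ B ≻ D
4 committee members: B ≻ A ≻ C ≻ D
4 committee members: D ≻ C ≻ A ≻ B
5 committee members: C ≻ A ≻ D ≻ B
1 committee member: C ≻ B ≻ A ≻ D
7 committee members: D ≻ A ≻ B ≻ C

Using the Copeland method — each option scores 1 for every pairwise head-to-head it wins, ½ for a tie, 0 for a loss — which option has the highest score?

B: beats D; loses to C and A → score 1.
D: beats A; loses to B and C → score 1.
C: beats B, D, and A → score 3.
A: beats B; loses to D and C → score 1.
C has the best pairwise record.

C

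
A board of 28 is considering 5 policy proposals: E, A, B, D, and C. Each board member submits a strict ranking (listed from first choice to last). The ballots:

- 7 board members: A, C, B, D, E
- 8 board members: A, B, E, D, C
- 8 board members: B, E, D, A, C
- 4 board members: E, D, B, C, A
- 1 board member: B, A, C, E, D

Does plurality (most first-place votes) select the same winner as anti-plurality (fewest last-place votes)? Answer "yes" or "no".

Plurality — first-place votes: E 4, A 15, B 9, D 0, C 0. Winner: A.
Anti-plurality — last-place votes: E 7, A 4, B 0, D 1, C 16. Winner: B.
The two methods disagree.

no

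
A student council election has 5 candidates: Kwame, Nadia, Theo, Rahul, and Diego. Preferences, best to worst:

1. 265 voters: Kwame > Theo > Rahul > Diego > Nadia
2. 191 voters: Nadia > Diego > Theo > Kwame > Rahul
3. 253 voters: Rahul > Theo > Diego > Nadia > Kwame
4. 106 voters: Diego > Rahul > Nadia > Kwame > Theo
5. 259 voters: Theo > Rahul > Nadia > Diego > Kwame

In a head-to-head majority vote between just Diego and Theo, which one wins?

Voters preferring Diego to Theo: 297; preferring Theo to Diego: 777.
Theo wins the head-to-head.

Theo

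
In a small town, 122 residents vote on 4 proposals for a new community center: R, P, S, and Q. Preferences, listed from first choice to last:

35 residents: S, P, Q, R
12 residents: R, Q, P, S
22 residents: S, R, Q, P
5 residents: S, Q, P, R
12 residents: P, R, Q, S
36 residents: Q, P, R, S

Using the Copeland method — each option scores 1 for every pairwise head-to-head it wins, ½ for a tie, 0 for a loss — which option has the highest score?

R: loses to P, S, and Q → score 0.
P: beats R; loses to S and Q → score 1.
S: beats R, P, and Q → score 3.
Q: beats R and P; loses to S → score 2.
S has the best pairwise record.

S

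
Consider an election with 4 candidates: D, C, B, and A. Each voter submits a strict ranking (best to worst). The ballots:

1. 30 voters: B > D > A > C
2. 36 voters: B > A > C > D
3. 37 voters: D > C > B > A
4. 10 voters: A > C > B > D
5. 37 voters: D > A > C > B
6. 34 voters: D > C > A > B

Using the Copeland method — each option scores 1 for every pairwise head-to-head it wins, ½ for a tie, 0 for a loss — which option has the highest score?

D

D: beats C, B, and A → score 3.
C: beats B; loses to D and A → score 1.
B: beats A; loses to D and C → score 1.
A: beats C; loses to D and B → score 1.
D has the best pairwise record.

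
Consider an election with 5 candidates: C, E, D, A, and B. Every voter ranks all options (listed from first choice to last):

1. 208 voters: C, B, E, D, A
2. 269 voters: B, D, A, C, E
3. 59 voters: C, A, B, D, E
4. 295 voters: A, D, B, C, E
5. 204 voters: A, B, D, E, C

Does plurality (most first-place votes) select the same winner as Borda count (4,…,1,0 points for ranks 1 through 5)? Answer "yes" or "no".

Plurality — first-place votes: C 267, E 0, D 0, A 499, B 269. Winner: A.
Borda — scores: C 1632, E 620, D 2367, A 2711, B 3020. Winner: B.
The two methods disagree.

no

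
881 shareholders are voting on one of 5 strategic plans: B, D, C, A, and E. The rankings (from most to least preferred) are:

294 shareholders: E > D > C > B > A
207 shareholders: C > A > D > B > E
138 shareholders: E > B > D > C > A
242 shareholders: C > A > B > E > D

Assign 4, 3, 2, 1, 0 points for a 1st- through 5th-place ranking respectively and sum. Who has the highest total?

B: 294·1 + 207·1 + 138·3 + 242·2 = 1399
D: 294·3 + 207·2 + 138·2 + 242·0 = 1572
C: 294·2 + 207·4 + 138·1 + 242·4 = 2522
A: 294·0 + 207·3 + 138·0 + 242·3 = 1347
E: 294·4 + 207·0 + 138·4 + 242·1 = 1970
C has the highest Borda score (2522).

C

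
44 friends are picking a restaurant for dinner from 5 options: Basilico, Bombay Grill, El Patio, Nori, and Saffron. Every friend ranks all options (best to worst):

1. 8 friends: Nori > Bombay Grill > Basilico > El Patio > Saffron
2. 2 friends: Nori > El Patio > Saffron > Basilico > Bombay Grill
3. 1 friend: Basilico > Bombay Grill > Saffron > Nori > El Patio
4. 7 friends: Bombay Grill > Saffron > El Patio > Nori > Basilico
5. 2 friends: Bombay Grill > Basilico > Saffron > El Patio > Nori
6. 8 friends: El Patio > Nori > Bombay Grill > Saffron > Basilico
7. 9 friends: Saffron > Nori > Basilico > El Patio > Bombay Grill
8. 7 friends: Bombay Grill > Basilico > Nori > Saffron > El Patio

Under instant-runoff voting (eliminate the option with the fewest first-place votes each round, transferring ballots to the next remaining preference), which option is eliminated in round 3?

Saffron

Round 1: Basilico 1, Bombay Grill 16, El Patio 8, Nori 10, Saffron 9. Eliminate Basilico.
Round 2: Bombay Grill 17, El Patio 8, Nori 10, Saffron 9. Eliminate El Patio.
Round 3: Bombay Grill 17, Nori 18, Saffron 9. Eliminate Saffron.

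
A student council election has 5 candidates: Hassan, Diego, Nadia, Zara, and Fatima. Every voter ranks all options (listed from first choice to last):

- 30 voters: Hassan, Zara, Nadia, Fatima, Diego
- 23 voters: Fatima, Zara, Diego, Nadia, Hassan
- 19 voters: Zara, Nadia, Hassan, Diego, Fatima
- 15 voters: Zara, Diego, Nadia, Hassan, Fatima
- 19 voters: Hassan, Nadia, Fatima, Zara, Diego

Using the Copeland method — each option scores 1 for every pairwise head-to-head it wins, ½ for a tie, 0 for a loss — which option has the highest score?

Hassan: beats Diego and Fatima; loses to Nadia and Zara → score 2.
Diego: loses to Hassan, Nadia, Zara, and Fatima → score 0.
Nadia: beats Hassan, Diego, and Fatima; loses to Zara → score 3.
Zara: beats Hassan, Diego, Nadia, and Fatima → score 4.
Fatima: beats Diego; loses to Hassan, Nadia, and Zara → score 1.
Zara has the best pairwise record.

Zara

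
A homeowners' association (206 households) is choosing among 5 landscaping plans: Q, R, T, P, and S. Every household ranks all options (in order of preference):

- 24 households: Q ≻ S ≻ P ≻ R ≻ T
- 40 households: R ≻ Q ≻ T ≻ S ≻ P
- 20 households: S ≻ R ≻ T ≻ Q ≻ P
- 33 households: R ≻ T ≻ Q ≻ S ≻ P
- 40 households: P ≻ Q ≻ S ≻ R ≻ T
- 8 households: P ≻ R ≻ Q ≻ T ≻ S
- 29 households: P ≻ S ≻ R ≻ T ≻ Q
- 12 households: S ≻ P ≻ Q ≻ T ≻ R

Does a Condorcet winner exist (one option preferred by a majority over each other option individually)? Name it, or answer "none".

none

Checking pairwise contests:
R beats Q 130–76.
P beats R 113–93.
Q beats T 124–82.
Q beats P 117–89.
Q beats S 145–61.
Every option loses at least one head-to-head, so there is no Condorcet winner.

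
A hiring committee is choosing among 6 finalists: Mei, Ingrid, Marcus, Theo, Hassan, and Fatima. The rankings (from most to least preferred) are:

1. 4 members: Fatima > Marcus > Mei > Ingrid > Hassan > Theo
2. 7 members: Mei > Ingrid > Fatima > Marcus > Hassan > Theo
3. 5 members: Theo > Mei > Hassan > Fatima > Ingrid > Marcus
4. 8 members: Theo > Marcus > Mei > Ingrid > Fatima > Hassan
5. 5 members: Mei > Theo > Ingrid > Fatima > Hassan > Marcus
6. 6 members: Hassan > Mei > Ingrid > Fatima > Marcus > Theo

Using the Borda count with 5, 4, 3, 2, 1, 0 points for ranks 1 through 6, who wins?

Mei: 4·3 + 7·5 + 5·4 + 8·3 + 5·5 + 6·4 = 140
Ingrid: 4·2 + 7·4 + 5·1 + 8·2 + 5·3 + 6·3 = 90
Marcus: 4·4 + 7·2 + 5·0 + 8·4 + 5·0 + 6·1 = 68
Theo: 4·0 + 7·0 + 5·5 + 8·5 + 5·4 + 6·0 = 85
Hassan: 4·1 + 7·1 + 5·3 + 8·0 + 5·1 + 6·5 = 61
Fatima: 4·5 + 7·3 + 5·2 + 8·1 + 5·2 + 6·2 = 81
Mei has the highest Borda score (140).

Mei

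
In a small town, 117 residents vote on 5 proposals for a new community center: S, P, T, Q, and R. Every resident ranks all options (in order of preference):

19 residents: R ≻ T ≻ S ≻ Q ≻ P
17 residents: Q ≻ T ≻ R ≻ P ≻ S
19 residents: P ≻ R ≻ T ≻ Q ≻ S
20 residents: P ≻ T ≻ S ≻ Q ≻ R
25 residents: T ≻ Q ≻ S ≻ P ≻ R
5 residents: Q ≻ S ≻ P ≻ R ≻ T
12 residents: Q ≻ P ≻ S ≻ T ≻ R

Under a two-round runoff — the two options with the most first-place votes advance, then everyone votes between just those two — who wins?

Round 1 first-place votes: S 0, P 39, T 25, Q 34, R 19.
P and Q advance.
Runoff: P is preferred to Q by 39 voters; Q by 78.
Q wins the runoff.

Q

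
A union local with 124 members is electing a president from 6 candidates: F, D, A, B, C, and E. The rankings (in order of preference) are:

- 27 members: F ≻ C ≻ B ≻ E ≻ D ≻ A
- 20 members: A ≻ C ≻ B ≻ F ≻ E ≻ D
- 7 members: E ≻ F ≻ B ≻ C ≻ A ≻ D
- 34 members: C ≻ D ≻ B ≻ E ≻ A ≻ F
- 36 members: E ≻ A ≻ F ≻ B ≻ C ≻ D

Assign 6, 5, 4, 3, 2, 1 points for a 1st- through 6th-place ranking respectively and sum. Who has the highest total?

C

F: 27·6 + 20·3 + 7·5 + 34·1 + 36·4 = 435
D: 27·2 + 20·1 + 7·1 + 34·5 + 36·1 = 287
A: 27·1 + 20·6 + 7·2 + 34·2 + 36·5 = 409
B: 27·4 + 20·4 + 7·4 + 34·4 + 36·3 = 460
C: 27·5 + 20·5 + 7·3 + 34·6 + 36·2 = 532
E: 27·3 + 20·2 + 7·6 + 34·3 + 36·6 = 481
C has the highest Borda score (532).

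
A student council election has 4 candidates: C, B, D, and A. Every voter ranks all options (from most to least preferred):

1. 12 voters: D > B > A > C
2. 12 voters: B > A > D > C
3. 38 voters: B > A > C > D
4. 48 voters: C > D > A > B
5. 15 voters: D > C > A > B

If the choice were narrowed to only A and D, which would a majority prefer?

D

Voters preferring A to D: 50; preferring D to A: 75.
D wins the head-to-head.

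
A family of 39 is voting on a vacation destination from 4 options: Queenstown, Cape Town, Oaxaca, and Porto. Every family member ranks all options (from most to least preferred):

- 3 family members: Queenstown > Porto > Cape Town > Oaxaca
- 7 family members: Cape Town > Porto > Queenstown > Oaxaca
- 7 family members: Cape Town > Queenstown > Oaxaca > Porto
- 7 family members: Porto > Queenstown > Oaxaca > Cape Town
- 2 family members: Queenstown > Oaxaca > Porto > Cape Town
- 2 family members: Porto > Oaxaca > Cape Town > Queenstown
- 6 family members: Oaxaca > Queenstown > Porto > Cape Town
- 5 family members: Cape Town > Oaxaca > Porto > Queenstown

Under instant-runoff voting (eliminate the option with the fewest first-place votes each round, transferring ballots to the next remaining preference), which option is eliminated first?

Queenstown

Round 1: Queenstown 5, Cape Town 19, Oaxaca 6, Porto 9. Eliminate Queenstown.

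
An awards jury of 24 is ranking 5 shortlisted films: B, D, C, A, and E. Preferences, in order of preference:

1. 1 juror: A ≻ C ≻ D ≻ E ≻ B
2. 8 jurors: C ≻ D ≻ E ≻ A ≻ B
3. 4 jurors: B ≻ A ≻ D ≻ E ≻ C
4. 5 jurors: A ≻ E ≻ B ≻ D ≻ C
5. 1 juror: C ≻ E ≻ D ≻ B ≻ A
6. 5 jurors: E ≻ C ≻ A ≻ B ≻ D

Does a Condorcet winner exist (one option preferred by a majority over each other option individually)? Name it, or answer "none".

none

Checking pairwise contests:
C beats B 15–9.
B beats D 14–10.
E beats C 14–10.
C beats A 14–10.
D beats E 13–11.
Every option loses at least one head-to-head, so there is no Condorcet winner.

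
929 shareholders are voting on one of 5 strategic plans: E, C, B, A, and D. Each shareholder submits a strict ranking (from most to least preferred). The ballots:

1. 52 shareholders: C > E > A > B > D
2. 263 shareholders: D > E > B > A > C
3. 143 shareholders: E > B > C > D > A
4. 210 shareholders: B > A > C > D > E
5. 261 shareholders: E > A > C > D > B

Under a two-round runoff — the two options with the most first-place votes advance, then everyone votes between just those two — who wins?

Round 1 first-place votes: E 404, C 52, B 210, A 0, D 263.
E and D advance.
Runoff: E is preferred to D by 456 voters; D by 473.
D wins the runoff.

D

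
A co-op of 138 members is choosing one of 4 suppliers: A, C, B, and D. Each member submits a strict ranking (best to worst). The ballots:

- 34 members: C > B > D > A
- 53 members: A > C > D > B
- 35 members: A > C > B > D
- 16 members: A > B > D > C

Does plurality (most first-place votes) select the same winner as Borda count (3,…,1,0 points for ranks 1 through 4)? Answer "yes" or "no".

yes

Plurality — first-place votes: A 104, C 34, B 0, D 0. Winner: A.
Borda — scores: A 312, C 278, B 135, D 103. Winner: A.
The two methods agree.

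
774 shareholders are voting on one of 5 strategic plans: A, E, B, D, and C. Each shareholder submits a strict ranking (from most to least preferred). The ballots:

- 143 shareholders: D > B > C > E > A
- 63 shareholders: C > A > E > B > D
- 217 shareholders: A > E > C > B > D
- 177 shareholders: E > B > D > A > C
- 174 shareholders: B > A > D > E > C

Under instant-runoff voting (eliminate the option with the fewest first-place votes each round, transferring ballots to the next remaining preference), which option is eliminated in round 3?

Round 1: A 217, E 177, B 174, D 143, C 63. Eliminate C.
Round 2: A 280, E 177, B 174, D 143. Eliminate D.
Round 3: A 280, E 177, B 317. Eliminate E.

E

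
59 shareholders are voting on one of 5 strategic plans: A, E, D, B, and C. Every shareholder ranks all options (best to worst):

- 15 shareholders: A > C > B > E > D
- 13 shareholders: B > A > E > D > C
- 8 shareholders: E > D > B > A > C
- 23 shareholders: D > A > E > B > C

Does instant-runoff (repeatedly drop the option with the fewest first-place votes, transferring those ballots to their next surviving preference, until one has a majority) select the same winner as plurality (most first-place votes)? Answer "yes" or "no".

Instant-runoff — R1 A 15, E 8, D 23, B 13, C 0 (C out); R2 A 15, E 8, D 23, B 13 (E out); R3 A 15, D 31, B 13 (D winner). Winner: D.
Plurality — first-place votes: A 15, E 8, D 23, B 13, C 0. Winner: D.
The two methods agree.

yes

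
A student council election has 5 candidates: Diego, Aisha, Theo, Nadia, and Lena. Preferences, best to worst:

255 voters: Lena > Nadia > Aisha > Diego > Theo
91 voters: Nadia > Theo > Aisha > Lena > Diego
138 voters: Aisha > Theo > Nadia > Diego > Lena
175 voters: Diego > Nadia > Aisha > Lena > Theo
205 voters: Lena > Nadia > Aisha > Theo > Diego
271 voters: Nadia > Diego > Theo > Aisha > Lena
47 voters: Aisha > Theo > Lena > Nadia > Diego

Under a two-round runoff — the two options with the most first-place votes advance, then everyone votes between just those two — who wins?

Nadia

Round 1 first-place votes: Diego 175, Aisha 185, Theo 0, Nadia 362, Lena 460.
Lena and Nadia advance.
Runoff: Lena is preferred to Nadia by 507 voters; Nadia by 675.
Nadia wins the runoff.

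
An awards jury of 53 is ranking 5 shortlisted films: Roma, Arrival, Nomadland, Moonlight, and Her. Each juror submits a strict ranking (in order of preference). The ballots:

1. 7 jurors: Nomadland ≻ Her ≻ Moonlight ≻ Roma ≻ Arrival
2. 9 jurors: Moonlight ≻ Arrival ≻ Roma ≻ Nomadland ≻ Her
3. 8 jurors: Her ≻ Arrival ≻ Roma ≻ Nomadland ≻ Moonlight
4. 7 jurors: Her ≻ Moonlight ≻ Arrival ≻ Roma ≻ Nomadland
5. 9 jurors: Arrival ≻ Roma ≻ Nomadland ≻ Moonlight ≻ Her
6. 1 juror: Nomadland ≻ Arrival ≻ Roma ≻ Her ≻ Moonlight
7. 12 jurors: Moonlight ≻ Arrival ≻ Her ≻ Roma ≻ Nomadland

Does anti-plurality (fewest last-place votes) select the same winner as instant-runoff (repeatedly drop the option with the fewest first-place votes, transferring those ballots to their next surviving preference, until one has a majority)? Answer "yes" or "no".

Anti-plurality — last-place votes: Roma 0, Arrival 7, Nomadland 19, Moonlight 9, Her 18. Winner: Roma.
Instant-runoff — R1 Roma 0, Arrival 9, Nomadland 8, Moonlight 21, Her 15 (Roma out); R2 Arrival 9, Nomadland 8, Moonlight 21, Her 15 (Nomadland out); R3 Arrival 10, Moonlight 21, Her 22 (Arrival out); R4 Moonlight 30, Her 23 (Moonlight winner). Winner: Moonlight.
The two methods disagree.

no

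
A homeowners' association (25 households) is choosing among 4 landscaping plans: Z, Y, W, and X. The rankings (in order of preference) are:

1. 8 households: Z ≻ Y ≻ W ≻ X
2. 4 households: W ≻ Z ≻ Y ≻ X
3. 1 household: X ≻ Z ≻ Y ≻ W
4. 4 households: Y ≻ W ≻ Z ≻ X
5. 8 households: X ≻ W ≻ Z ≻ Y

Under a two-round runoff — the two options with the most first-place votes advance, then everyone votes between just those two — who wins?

Round 1 first-place votes: Z 8, Y 4, W 4, X 9.
X and Z advance.
Runoff: X is preferred to Z by 9 voters; Z by 16.
Z wins the runoff.

Z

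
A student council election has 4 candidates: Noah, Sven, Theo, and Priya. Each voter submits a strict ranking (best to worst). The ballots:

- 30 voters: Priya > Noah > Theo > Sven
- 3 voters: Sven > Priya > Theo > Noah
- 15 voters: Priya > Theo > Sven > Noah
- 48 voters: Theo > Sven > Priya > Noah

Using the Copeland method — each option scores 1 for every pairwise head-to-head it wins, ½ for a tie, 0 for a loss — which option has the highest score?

Noah: loses to Sven, Theo, and Priya → score 0.
Sven: beats Noah and Priya; loses to Theo → score 2.
Theo: beats Noah and Sven; ties Priya → score 2.5.
Priya: beats Noah; ties Theo; loses to Sven → score 1.5.
Theo has the best pairwise record.

Theo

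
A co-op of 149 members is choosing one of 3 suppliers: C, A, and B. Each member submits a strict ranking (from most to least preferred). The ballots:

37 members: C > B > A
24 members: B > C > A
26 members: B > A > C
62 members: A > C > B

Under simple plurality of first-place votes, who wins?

A

First-place votes: C 37, A 62, B 50.
A has the most first-place votes.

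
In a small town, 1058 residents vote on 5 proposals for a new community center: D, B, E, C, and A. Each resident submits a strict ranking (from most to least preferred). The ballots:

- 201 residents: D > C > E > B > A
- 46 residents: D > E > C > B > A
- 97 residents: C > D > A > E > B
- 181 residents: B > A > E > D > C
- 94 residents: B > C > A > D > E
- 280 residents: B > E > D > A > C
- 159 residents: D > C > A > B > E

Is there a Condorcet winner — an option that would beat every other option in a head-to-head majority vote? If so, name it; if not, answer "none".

B

B vs D: 555–503 for B.
B vs E: 714–344 for B.
B vs C: 555–503 for B.
B vs A: 802–256 for B.
B beats every other option head-to-head.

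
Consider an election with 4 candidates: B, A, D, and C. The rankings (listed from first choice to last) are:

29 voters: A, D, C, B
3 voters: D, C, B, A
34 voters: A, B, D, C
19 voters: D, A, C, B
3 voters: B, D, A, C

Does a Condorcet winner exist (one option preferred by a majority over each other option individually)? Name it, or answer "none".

A

A vs B: 82–6 for A.
A vs D: 63–25 for A.
A vs C: 85–3 for A.
A beats every other option head-to-head.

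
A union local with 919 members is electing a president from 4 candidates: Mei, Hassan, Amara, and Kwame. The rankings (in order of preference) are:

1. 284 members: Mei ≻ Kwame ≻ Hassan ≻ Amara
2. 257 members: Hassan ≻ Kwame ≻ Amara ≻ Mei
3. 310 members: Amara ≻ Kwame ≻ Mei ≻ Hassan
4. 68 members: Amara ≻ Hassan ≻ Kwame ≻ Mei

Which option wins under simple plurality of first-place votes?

Amara

First-place votes: Mei 284, Hassan 257, Amara 378, Kwame 0.
Amara has the most first-place votes.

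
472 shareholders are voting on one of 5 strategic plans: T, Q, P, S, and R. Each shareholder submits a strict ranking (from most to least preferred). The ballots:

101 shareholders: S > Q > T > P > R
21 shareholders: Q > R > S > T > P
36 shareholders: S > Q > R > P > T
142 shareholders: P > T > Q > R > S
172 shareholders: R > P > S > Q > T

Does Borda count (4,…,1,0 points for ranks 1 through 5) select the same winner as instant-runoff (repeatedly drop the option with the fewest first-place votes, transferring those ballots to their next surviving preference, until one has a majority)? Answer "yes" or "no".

Borda — scores: T 649, Q 951, P 1221, S 934, R 965. Winner: P.
Instant-runoff — R1 T 0, Q 21, P 142, S 137, R 172 (T out); R2 Q 21, P 142, S 137, R 172 (Q out); R3 P 142, S 137, R 193 (S out); R4 P 243, R 229 (P winner). Winner: P.
The two methods agree.

yes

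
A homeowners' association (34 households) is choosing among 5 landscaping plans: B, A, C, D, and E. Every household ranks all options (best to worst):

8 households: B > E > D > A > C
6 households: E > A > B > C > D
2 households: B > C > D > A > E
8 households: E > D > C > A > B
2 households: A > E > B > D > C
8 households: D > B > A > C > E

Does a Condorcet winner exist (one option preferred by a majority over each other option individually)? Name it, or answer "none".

B vs A: 18–16 for B.
B vs C: 26–8 for B.
B vs D: 18–16 for B.
B vs E: 18–16 for B.
B beats every other option head-to-head.

B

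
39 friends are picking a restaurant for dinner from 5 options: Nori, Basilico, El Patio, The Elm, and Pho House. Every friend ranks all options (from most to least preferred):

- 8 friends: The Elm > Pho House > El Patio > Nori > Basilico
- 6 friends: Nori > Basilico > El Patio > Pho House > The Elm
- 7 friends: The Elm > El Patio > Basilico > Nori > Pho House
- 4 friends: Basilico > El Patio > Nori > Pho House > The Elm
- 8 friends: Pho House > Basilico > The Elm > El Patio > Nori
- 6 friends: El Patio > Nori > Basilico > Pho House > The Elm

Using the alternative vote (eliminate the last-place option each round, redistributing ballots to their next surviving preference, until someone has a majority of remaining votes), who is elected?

Round 1: Nori 6, Basilico 4, El Patio 6, The Elm 15, Pho House 8. Eliminate Basilico.
Round 2: Nori 6, El Patio 10, The Elm 15, Pho House 8. Eliminate Nori.
Round 3: El Patio 16, The Elm 15, Pho House 8. Eliminate Pho House.
Round 4: El Patio 16, The Elm 23. The Elm has a majority.

The Elm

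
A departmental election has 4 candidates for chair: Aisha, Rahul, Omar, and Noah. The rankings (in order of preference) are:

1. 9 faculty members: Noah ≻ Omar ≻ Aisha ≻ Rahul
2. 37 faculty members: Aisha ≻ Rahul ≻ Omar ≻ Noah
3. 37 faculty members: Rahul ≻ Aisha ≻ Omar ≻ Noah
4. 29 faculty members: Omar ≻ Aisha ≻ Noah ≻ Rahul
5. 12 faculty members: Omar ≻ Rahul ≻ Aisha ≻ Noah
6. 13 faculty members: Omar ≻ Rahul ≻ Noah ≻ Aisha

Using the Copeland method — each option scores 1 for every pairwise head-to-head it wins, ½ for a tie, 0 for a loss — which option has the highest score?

Aisha: beats Rahul, Omar, and Noah → score 3.
Rahul: beats Omar and Noah; loses to Aisha → score 2.
Omar: beats Noah; loses to Aisha and Rahul → score 1.
Noah: loses to Aisha, Rahul, and Omar → score 0.
Aisha has the best pairwise record.

Aisha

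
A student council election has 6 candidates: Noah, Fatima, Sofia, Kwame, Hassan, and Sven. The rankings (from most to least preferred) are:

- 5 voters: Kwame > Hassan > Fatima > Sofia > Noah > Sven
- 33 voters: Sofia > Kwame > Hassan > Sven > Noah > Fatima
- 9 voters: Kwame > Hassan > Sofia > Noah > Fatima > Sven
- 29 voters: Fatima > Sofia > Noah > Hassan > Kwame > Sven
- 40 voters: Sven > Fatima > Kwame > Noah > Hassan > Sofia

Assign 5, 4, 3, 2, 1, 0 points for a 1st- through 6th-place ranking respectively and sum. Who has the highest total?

Kwame

Noah: 5·1 + 33·1 + 9·2 + 29·3 + 40·2 = 223
Fatima: 5·3 + 33·0 + 9·1 + 29·5 + 40·4 = 329
Sofia: 5·2 + 33·5 + 9·3 + 29·4 + 40·0 = 318
Kwame: 5·5 + 33·4 + 9·5 + 29·1 + 40·3 = 351
Hassan: 5·4 + 33·3 + 9·4 + 29·2 + 40·1 = 253
Sven: 5·0 + 33·2 + 9·0 + 29·0 + 40·5 = 266
Kwame has the highest Borda score (351).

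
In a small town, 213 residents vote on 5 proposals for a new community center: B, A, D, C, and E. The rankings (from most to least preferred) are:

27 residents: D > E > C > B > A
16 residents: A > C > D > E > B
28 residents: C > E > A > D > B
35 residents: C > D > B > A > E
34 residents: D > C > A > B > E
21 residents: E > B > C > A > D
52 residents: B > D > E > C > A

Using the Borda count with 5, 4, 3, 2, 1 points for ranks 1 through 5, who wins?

D

B: 27·2 + 16·1 + 28·1 + 35·3 + 34·2 + 21·4 + 52·5 = 615
A: 27·1 + 16·5 + 28·3 + 35·2 + 34·3 + 21·2 + 52·1 = 457
D: 27·5 + 16·3 + 28·2 + 35·4 + 34·5 + 21·1 + 52·4 = 778
C: 27·3 + 16·4 + 28·5 + 35·5 + 34·4 + 21·3 + 52·2 = 763
E: 27·4 + 16·2 + 28·4 + 35·1 + 34·1 + 21·5 + 52·3 = 582
D has the highest Borda score (778).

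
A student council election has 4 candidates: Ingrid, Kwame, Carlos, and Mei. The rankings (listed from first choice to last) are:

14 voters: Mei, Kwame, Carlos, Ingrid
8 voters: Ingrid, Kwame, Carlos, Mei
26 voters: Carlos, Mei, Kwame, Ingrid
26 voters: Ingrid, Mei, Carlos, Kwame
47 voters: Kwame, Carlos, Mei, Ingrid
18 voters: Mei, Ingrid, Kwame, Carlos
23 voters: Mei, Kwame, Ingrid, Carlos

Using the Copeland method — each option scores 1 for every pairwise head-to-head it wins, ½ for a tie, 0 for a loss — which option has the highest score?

Mei

Ingrid: loses to Kwame, Carlos, and Mei → score 0.
Kwame: beats Ingrid and Carlos; loses to Mei → score 2.
Carlos: beats Ingrid; ties Mei; loses to Kwame → score 1.5.
Mei: beats Ingrid and Kwame; ties Carlos → score 2.5.
Mei has the best pairwise record.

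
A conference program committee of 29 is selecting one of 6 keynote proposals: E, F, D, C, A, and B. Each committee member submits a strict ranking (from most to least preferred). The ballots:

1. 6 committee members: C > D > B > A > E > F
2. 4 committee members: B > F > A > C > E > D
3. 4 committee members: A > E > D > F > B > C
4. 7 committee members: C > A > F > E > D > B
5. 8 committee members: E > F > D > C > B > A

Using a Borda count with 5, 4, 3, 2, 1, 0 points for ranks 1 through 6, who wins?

C

E: 6·1 + 4·1 + 4·4 + 7·2 + 8·5 = 80
F: 6·0 + 4·4 + 4·2 + 7·3 + 8·4 = 77
D: 6·4 + 4·0 + 4·3 + 7·1 + 8·3 = 67
C: 6·5 + 4·2 + 4·0 + 7·5 + 8·2 = 89
A: 6·2 + 4·3 + 4·5 + 7·4 + 8·0 = 72
B: 6·3 + 4·5 + 4·1 + 7·0 + 8·1 = 50
C has the highest Borda score (89).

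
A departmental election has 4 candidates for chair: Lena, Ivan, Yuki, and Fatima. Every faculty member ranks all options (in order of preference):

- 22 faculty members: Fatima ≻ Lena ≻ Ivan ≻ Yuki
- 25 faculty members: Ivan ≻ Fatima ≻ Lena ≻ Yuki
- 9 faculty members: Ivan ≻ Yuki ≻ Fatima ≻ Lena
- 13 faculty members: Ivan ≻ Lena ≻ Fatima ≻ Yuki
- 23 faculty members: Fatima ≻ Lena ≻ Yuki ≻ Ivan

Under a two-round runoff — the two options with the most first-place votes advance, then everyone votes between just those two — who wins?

Ivan

Round 1 first-place votes: Lena 0, Ivan 47, Yuki 0, Fatima 45.
Ivan and Fatima advance.
Runoff: Ivan is preferred to Fatima by 47 voters; Fatima by 45.
Ivan wins the runoff.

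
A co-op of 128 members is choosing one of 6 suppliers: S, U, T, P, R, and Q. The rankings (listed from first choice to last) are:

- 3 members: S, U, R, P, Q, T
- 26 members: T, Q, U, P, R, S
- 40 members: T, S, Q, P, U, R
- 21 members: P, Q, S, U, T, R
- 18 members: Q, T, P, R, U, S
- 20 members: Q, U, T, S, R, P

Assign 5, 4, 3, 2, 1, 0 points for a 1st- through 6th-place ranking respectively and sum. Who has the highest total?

Q

S: 3·5 + 26·0 + 40·4 + 21·3 + 18·0 + 20·2 = 278
U: 3·4 + 26·3 + 40·1 + 21·2 + 18·1 + 20·4 = 270
T: 3·0 + 26·5 + 40·5 + 21·1 + 18·4 + 20·3 = 483
P: 3·2 + 26·2 + 40·2 + 21·5 + 18·3 + 20·0 = 297
R: 3·3 + 26·1 + 40·0 + 21·0 + 18·2 + 20·1 = 91
Q: 3·1 + 26·4 + 40·3 + 21·4 + 18·5 + 20·5 = 501
Q has the highest Borda score (501).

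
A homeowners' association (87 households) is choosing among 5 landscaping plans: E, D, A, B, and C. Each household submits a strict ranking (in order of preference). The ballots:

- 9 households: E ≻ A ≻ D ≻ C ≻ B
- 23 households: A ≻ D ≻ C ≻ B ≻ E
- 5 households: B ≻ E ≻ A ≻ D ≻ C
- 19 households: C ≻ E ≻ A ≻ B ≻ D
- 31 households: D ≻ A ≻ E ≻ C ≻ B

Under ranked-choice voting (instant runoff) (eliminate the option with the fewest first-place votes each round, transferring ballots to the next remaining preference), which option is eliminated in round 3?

C

Round 1: E 9, D 31, A 23, B 5, C 19. Eliminate B.
Round 2: E 14, D 31, A 23, C 19. Eliminate E.
Round 3: D 31, A 37, C 19. Eliminate C.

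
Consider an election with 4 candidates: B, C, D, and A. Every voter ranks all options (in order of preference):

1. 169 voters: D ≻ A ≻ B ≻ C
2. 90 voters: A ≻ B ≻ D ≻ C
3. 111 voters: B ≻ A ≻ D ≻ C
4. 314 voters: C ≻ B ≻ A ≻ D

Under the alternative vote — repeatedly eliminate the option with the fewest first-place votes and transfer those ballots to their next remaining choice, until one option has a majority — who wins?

Round 1: B 111, C 314, D 169, A 90. Eliminate A.
Round 2: B 201, C 314, D 169. Eliminate D.
Round 3: B 370, C 314. B has a majority.

B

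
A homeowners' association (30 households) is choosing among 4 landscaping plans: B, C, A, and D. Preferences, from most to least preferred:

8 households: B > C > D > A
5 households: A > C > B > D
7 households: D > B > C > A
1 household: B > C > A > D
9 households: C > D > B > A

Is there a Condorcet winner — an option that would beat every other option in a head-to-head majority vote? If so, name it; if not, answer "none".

Checking pairwise contests:
D beats B 16–14.
B beats C 16–14.
B beats A 25–5.
C beats D 23–7.
Every option loses at least one head-to-head, so there is no Condorcet winner.

none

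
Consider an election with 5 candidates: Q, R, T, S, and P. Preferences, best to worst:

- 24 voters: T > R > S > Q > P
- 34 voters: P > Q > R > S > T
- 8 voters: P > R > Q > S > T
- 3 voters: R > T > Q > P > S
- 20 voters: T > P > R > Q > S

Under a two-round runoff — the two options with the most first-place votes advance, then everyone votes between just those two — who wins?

Round 1 first-place votes: Q 0, R 3, T 44, S 0, P 42.
T and P advance.
Runoff: T is preferred to P by 47 voters; P by 42.
T wins the runoff.

T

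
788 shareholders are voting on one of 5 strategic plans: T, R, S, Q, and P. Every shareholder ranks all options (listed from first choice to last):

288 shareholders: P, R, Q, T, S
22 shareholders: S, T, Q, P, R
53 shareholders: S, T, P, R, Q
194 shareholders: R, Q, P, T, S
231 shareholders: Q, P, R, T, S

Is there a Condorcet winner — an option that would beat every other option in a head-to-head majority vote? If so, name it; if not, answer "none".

Checking pairwise contests:
R beats T 713–75.
P beats R 594–194.
T beats S 713–75.
R beats Q 535–253.
Q beats P 447–341.
Every option loses at least one head-to-head, so there is no Condorcet winner.

none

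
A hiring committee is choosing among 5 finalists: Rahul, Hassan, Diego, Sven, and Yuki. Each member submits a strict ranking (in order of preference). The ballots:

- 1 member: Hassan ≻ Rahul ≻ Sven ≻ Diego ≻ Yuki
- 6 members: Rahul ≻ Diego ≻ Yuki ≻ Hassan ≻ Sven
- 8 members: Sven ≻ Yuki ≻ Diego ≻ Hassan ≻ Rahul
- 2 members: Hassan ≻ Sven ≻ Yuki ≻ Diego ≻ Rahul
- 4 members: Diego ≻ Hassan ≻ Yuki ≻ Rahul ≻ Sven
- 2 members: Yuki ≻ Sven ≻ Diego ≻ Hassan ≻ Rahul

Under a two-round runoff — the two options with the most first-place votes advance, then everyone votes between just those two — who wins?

Round 1 first-place votes: Rahul 6, Hassan 3, Diego 4, Sven 8, Yuki 2.
Sven and Rahul advance.
Runoff: Sven is preferred to Rahul by 12 voters; Rahul by 11.
Sven wins the runoff.

Sven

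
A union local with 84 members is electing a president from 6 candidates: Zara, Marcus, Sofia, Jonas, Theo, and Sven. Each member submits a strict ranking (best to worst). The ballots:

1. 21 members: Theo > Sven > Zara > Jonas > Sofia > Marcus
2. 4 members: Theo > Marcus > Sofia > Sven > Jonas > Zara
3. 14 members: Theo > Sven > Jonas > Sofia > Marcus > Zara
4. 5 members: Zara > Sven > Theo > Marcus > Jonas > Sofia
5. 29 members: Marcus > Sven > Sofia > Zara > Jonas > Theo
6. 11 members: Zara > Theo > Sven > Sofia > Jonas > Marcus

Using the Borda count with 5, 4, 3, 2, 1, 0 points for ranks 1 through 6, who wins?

Sven

Zara: 21·3 + 4·0 + 14·0 + 5·5 + 29·2 + 11·5 = 201
Marcus: 21·0 + 4·4 + 14·1 + 5·2 + 29·5 + 11·0 = 185
Sofia: 21·1 + 4·3 + 14·2 + 5·0 + 29·3 + 11·2 = 170
Jonas: 21·2 + 4·1 + 14·3 + 5·1 + 29·1 + 11·1 = 133
Theo: 21·5 + 4·5 + 14·5 + 5·3 + 29·0 + 11·4 = 254
Sven: 21·4 + 4·2 + 14·4 + 5·4 + 29·4 + 11·3 = 317
Sven has the highest Borda score (317).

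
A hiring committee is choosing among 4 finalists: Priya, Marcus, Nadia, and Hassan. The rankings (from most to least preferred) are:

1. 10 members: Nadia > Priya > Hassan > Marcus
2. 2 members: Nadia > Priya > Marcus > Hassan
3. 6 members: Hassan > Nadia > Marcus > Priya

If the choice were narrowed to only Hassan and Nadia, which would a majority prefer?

Voters preferring Hassan to Nadia: 6; preferring Nadia to Hassan: 12.
Nadia wins the head-to-head.

Nadia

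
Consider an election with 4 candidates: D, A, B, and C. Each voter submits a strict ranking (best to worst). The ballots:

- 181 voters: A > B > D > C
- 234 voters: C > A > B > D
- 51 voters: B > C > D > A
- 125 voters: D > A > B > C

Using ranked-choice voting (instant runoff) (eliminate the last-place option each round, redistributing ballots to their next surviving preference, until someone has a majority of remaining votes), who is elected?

Round 1: D 125, A 181, B 51, C 234. Eliminate B.
Round 2: D 125, A 181, C 285. Eliminate D.
Round 3: A 306, C 285. A has a majority.

A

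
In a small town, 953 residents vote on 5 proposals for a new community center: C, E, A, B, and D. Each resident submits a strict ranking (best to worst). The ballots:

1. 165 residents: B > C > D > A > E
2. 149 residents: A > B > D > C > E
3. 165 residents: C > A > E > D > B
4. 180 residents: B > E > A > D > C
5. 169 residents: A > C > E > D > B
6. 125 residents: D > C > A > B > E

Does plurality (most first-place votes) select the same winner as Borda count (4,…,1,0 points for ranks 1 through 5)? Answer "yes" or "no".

no

Plurality — first-place votes: C 165, E 0, A 318, B 345, D 125. Winner: B.
Borda — scores: C 2186, E 1208, A 2542, B 1952, D 1642. Winner: A.
The two methods disagree.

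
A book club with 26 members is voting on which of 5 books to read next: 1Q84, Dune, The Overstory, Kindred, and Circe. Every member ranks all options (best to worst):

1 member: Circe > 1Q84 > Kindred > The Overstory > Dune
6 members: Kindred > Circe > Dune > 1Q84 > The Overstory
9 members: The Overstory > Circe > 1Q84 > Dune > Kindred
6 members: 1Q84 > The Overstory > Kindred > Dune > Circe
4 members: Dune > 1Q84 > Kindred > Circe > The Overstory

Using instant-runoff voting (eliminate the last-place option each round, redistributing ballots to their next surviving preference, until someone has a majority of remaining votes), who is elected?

1Q84

Round 1: 1Q84 6, Dune 4, The Overstory 9, Kindred 6, Circe 1. Eliminate Circe.
Round 2: 1Q84 7, Dune 4, The Overstory 9, Kindred 6. Eliminate Dune.
Round 3: 1Q84 11, The Overstory 9, Kindred 6. Eliminate Kindred.
Round 4: 1Q84 17, The Overstory 9. 1Q84 has a majority.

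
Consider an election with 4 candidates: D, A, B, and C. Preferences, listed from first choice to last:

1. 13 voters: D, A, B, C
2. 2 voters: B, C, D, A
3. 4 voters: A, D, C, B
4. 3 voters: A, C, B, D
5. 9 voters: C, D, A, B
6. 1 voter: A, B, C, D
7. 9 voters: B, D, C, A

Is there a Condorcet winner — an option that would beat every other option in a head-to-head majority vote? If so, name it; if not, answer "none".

D vs A: 33–8 for D.
D vs B: 26–15 for D.
D vs C: 26–15 for D.
D beats every other option head-to-head.

D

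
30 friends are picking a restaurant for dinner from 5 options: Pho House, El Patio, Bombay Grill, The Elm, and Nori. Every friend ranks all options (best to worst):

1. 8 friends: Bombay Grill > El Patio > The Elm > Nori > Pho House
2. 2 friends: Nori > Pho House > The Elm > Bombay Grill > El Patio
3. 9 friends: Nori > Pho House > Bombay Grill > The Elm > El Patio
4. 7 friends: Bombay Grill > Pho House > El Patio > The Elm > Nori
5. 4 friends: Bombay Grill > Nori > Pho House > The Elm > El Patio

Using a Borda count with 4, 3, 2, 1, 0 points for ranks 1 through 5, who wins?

Bombay Grill

Pho House: 8·0 + 2·3 + 9·3 + 7·3 + 4·2 = 62
El Patio: 8·3 + 2·0 + 9·0 + 7·2 + 4·0 = 38
Bombay Grill: 8·4 + 2·1 + 9·2 + 7·4 + 4·4 = 96
The Elm: 8·2 + 2·2 + 9·1 + 7·1 + 4·1 = 40
Nori: 8·1 + 2·4 + 9·4 + 7·0 + 4·3 = 64
Bombay Grill has the highest Borda score (96).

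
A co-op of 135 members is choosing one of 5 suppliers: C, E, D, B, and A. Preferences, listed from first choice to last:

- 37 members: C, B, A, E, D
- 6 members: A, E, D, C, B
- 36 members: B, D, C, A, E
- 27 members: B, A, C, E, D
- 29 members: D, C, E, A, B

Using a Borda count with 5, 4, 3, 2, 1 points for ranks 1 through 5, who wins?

C: 37·5 + 6·2 + 36·3 + 27·3 + 29·4 = 502
E: 37·2 + 6·4 + 36·1 + 27·2 + 29·3 = 275
D: 37·1 + 6·3 + 36·4 + 27·1 + 29·5 = 371
B: 37·4 + 6·1 + 36·5 + 27·5 + 29·1 = 498
A: 37·3 + 6·5 + 36·2 + 27·4 + 29·2 = 379
C has the highest Borda score (502).

C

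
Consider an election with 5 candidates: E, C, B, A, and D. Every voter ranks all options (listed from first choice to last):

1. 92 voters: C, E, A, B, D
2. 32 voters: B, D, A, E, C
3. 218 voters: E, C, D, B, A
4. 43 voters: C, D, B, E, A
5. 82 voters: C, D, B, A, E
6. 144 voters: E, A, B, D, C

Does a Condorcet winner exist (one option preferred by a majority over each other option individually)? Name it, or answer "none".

E vs C: 394–217 for E.
E vs B: 454–157 for E.
E vs A: 497–114 for E.
E vs D: 454–157 for E.
E beats every other option head-to-head.

E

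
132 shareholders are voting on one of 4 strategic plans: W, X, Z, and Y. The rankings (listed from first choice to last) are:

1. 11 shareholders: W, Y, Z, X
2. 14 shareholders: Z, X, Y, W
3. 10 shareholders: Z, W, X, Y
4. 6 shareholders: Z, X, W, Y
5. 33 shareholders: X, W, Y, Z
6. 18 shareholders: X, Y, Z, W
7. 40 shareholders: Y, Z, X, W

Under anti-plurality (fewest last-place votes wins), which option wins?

X

Last-place votes: W 72, X 11, Z 33, Y 16.
X is ranked last by the fewest voters, so X wins.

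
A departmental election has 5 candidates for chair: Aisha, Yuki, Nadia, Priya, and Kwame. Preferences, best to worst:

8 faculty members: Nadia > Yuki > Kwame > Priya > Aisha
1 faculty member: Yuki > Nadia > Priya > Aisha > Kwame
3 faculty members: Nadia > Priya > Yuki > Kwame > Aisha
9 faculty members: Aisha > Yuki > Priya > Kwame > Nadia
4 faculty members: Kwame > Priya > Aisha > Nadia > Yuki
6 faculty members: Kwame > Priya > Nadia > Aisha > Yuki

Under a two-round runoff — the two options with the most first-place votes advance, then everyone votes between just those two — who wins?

Round 1 first-place votes: Aisha 9, Yuki 1, Nadia 11, Priya 0, Kwame 10.
Nadia and Kwame advance.
Runoff: Nadia is preferred to Kwame by 12 voters; Kwame by 19.
Kwame wins the runoff.

Kwame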